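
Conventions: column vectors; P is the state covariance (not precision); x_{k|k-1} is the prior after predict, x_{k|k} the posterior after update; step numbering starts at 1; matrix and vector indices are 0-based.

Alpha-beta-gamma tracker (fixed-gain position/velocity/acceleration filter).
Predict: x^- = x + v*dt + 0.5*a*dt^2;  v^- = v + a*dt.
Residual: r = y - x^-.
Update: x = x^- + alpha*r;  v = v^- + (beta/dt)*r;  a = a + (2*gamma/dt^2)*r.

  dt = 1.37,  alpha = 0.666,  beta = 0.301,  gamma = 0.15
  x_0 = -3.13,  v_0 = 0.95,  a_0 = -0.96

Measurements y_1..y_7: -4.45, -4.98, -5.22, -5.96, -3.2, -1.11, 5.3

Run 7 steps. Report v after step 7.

v_post = 5.8200

step 1: x_pred=-2.7294  r=-1.7206  x^+=-3.8753  v^+=-0.7432  a^+=-1.2350
step 2: x_pred=-6.0525  r=1.0725  x^+=-5.3382  v^+=-2.1996  a^+=-1.0636
step 3: x_pred=-9.3497  r=4.1297  x^+=-6.5993  v^+=-2.7493  a^+=-0.4035
step 4: x_pred=-10.7446  r=4.7846  x^+=-7.5580  v^+=-2.2509  a^+=0.3613
step 5: x_pred=-10.3028  r=7.1028  x^+=-5.5723  v^+=-0.1954  a^+=1.4966
step 6: x_pred=-4.4356  r=3.3256  x^+=-2.2208  v^+=2.5855  a^+=2.0281
step 7: x_pred=3.2247  r=2.0753  x^+=4.6068  v^+=5.8200  a^+=2.3598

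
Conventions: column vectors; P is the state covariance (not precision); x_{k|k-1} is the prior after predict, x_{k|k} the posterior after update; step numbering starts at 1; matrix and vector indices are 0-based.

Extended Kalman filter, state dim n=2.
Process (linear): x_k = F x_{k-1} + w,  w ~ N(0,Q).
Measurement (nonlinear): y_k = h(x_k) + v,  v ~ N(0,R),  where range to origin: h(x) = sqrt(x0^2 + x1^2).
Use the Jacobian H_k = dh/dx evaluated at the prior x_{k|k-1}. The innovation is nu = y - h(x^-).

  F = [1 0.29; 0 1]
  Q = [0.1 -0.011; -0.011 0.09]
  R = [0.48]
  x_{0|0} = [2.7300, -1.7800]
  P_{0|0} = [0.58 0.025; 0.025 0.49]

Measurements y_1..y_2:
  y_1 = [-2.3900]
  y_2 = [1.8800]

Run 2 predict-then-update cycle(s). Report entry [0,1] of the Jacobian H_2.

H_jac[0,1] = -0.7778

step 1: x^-=[2.2138, -1.7800]  P^-=[0.7357 0.1561; 0.1561 0.5800]  H_jac=[0.7793 -0.6266]  S=[1.0021]  K=[0.4745; -0.2413]  nu=[-5.2307]  x^+=[-0.2684, -0.5180]  P^+=[0.5100 0.2708; 0.2708 0.5217]
step 2: x^-=[-0.4186, -0.5180]  P^-=[0.8110 0.4111; 0.4111 0.6117]  H_jac=[-0.6285 -0.7778]  S=[1.5724]  K=[-0.5275; -0.4669]  nu=[1.2140]  x^+=[-1.0590, -1.0848]  P^+=[0.3734 0.0238; 0.0238 0.2689]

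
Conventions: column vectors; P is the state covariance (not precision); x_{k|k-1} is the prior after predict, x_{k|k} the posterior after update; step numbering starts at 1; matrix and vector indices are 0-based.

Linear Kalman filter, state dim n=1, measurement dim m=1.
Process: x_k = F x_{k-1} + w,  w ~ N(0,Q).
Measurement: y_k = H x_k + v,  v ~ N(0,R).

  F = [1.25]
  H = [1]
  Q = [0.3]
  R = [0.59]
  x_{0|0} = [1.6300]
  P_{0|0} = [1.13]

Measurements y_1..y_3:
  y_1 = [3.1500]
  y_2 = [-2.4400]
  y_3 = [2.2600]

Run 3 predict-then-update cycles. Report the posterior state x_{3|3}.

step 1: x^-=[2.0375]  P^-=[2.0656]  S=[2.6556]  K=[0.7778]  nu=[1.1125]  x^+=[2.9028]  P^+=[0.4589]
step 2: x^-=[3.6285]  P^-=[1.0171]  S=[1.6071]  K=[0.6329]  nu=[-6.0685]  x^+=[-0.2121]  P^+=[0.3734]
step 3: x^-=[-0.2651]  P^-=[0.8834]  S=[1.4734]  K=[0.5996]  nu=[2.5251]  x^+=[1.2489]  P^+=[0.3537]

x_post = [1.2489]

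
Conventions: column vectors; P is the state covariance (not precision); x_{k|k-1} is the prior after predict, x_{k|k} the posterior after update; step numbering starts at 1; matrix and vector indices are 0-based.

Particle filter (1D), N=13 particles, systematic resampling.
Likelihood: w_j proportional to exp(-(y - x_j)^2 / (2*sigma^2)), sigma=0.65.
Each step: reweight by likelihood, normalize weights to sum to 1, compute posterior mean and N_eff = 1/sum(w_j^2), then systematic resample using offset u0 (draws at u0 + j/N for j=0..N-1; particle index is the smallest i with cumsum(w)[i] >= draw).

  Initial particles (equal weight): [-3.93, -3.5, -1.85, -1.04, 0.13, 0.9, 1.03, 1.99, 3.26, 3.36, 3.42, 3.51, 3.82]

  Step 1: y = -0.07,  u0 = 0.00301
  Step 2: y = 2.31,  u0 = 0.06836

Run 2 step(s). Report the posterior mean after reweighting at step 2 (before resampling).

step 1: w=[0.0000, 0.0000, 0.0125, 0.1747, 0.5074, 0.1747, 0.1271, 0.0035, 0.0000, 0.0000, 0.0000, 0.0000, 0.0000]  mean=0.1562  Neff=2.9862  idx=[2, 3, 3, 4, 4, 4, 4, 4, 4, 5, 5, 5, 6]
step 2: w=[0.0000, 0.0000, 0.0000, 0.0080, 0.0080, 0.0080, 0.0080, 0.0080, 0.0080, 0.2110, 0.2110, 0.2110, 0.3191]  mean=0.9045  Neff=4.2425  idx=[9, 9, 9, 10, 10, 10, 11, 11, 12, 12, 12, 12, 12]

post_mean = 0.9045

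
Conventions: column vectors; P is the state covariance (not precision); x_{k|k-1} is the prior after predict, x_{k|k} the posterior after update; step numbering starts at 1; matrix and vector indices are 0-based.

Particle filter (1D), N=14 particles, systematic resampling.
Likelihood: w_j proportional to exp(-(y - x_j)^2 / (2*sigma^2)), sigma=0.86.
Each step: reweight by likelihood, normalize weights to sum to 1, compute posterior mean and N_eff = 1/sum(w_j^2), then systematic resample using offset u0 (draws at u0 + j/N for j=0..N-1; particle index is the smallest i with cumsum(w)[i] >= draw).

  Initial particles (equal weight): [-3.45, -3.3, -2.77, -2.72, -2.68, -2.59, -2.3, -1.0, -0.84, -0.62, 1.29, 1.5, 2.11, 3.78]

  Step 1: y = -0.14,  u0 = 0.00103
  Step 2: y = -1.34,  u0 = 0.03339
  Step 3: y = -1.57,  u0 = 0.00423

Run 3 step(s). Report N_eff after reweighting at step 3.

step 1: w=[0.0002, 0.0004, 0.0034, 0.0041, 0.0047, 0.0064, 0.0157, 0.2229, 0.2639, 0.3145, 0.0922, 0.0596, 0.0120, 0.0000]  mean=-0.4936  Neff=4.3337  idx=[2, 7, 7, 7, 8, 8, 8, 8, 9, 9, 9, 9, 10, 11]
step 2: w=[0.0272, 0.1001, 0.1001, 0.1001, 0.0915, 0.0915, 0.0915, 0.0915, 0.0763, 0.0763, 0.0763, 0.0763, 0.0010, 0.0005]  mean=-0.8702  Neff=11.4216  idx=[1, 1, 2, 3, 3, 4, 5, 6, 7, 7, 8, 9, 10, 11]
step 3: w=[0.0830, 0.0830, 0.0830, 0.0830, 0.0830, 0.0721, 0.0721, 0.0721, 0.0721, 0.0721, 0.0562, 0.0562, 0.0562, 0.0562]  mean=-0.8570  Neff=13.6928  idx=[0, 0, 1, 2, 3, 4, 5, 6, 7, 8, 9, 10, 11, 12]

N_eff = 13.6928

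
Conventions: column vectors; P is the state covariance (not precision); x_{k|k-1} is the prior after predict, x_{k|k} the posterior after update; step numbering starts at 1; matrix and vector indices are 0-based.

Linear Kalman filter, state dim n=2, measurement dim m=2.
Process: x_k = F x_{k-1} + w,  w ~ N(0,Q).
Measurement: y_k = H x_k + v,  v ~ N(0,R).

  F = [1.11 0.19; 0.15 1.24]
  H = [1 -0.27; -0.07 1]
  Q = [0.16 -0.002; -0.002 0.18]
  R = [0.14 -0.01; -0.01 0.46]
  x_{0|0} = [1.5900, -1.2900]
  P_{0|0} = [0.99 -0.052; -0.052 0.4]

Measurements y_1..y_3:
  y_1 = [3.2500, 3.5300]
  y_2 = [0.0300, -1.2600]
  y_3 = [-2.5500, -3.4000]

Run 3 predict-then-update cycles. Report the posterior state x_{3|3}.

x_post = [-1.8707, -1.8945]

step 1: x^-=[1.5198, -1.3611]  P^-=[1.3723 0.1840; 0.1840 0.7980]  S=[1.4711 -0.1340; -0.1340 1.2389]  K=[0.9145 0.1699; 0.0367 0.6377]  nu=[1.3627, 4.9975]  x^+=[3.6152, 1.8756]  P^+=[0.1478 0.0794; 0.0794 0.2985]
step 2: x^-=[4.3693, 2.8680]  P^-=[0.3863 0.2044; 0.2044 0.6718]  S=[0.4649 -0.0101; -0.0101 1.1051]  K=[0.7159 0.1671; 0.0625 0.5956]  nu=[-3.5649, -3.8222]  x^+=[1.1786, 0.3687]  P^+=[0.1196 0.0781; 0.0781 0.2788]
step 3: x^-=[1.3783, 0.6340]  P^-=[0.3504 0.1933; 0.1933 0.6404]  S=[0.4327 -0.0105; -0.0105 1.0751]  K=[0.6931 0.1637; 0.0613 0.5837]  nu=[-3.7571, -3.9376]  x^+=[-1.8707, -1.8945]  P^+=[0.1161 0.0765; 0.0765 0.2732]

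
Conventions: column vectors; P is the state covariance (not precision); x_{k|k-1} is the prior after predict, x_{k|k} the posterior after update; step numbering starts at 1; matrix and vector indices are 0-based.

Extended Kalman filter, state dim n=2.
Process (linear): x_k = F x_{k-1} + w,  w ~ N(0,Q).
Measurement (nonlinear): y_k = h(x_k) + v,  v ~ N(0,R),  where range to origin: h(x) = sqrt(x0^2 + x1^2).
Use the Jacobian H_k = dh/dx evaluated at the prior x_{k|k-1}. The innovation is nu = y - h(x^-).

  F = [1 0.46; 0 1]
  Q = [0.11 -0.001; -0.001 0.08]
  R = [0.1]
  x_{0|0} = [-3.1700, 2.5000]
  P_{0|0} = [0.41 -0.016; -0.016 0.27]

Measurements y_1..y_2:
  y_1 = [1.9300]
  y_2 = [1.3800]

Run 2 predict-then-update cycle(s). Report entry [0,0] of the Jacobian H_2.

step 1: x^-=[-2.0200, 2.5000]  P^-=[0.5624 0.1072; 0.1072 0.3500]  H_jac=[-0.6285 0.7778]  S=[0.4291]  K=[-0.6294; 0.4774]  nu=[-1.2841]  x^+=[-1.2118, 1.8869]  P^+=[0.3924 0.2361; 0.2361 0.2522]
step 2: x^-=[-0.3438, 1.8869]  P^-=[0.7730 0.3512; 0.3512 0.3322]  H_jac=[-0.1792 0.9838]  S=[0.3225]  K=[0.6416; 0.8182]  nu=[-0.5380]  x^+=[-0.6889, 1.4468]  P^+=[0.6403 0.1819; 0.1819 0.1163]

H_jac[0,0] = -0.1792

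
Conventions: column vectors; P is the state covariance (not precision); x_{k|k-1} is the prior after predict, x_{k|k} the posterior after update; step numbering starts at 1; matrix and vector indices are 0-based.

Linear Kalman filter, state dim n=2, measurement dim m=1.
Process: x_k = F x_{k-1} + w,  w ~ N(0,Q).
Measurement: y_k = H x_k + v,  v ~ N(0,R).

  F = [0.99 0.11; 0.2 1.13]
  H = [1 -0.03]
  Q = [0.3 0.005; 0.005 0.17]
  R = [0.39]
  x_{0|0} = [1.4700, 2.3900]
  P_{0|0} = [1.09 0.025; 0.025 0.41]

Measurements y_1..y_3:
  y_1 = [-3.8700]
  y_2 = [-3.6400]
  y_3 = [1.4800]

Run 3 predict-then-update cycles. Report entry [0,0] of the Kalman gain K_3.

step 1: x^-=[1.7182, 2.9947]  P^-=[1.3787 0.3003; 0.3003 0.7484]  S=[1.7514]  K=[0.7821; 0.1586]  nu=[-5.4984]  x^+=[-2.5819, 2.1224]  P^+=[0.3075 0.0830; 0.0830 0.7043]
step 2: x^-=[-2.3227, 1.8819]  P^-=[0.6280 0.2481; 0.2481 1.1192]  S=[1.0041]  K=[0.6180; 0.2137]  nu=[-1.2609]  x^+=[-3.1019, 1.6125]  P^+=[0.2445 0.1155; 0.1155 1.0734]
step 3: x^-=[-2.8935, 1.2018]  P^-=[0.5778 0.3186; 0.3186 1.6026]  S=[0.9501]  K=[0.5981; 0.2847]  nu=[4.4095]  x^+=[-0.2563, 2.4574]  P^+=[0.2379 0.1568; 0.1568 1.5255]

K[0,0] = 0.5981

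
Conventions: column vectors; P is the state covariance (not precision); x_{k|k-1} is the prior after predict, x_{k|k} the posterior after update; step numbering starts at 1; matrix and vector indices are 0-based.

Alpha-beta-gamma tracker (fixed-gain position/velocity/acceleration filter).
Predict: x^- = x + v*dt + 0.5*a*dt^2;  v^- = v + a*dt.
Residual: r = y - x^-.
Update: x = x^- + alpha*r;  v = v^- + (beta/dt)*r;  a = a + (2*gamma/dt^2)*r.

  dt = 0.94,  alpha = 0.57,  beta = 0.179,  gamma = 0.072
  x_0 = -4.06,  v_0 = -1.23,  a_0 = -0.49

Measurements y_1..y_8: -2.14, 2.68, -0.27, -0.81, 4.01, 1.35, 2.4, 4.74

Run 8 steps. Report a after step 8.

step 1: x_pred=-5.4327  r=3.2927  x^+=-3.5559  v^+=-1.0636  a^+=0.0466
step 2: x_pred=-4.5350  r=7.2150  x^+=-0.4225  v^+=0.3541  a^+=1.2224
step 3: x_pred=0.4505  r=-0.7205  x^+=0.0398  v^+=1.3660  a^+=1.1050
step 4: x_pred=1.8121  r=-2.6221  x^+=0.3175  v^+=1.9054  a^+=0.6777
step 5: x_pred=2.4080  r=1.6020  x^+=3.3211  v^+=2.8475  a^+=0.9388
step 6: x_pred=6.4126  r=-5.0626  x^+=3.5269  v^+=2.7659  a^+=0.1137
step 7: x_pred=6.1771  r=-3.7771  x^+=4.0242  v^+=2.1536  a^+=-0.5018
step 8: x_pred=5.8268  r=-1.0868  x^+=5.2073  v^+=1.4749  a^+=-0.6790

a_post = -0.6790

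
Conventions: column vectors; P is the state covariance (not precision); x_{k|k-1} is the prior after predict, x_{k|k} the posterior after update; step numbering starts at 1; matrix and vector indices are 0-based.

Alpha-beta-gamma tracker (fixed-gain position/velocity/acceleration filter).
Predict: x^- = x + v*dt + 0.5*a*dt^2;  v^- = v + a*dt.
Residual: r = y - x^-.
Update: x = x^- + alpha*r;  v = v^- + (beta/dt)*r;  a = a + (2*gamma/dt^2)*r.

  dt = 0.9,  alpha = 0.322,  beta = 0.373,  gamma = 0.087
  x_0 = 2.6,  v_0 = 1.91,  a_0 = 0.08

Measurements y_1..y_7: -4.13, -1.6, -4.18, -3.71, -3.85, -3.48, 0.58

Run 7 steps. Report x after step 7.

x_post = -2.8973

step 1: x_pred=4.3514  r=-8.4814  x^+=1.6204  v^+=-1.5331  a^+=-1.7419
step 2: x_pred=-0.4649  r=-1.1351  x^+=-0.8304  v^+=-3.5713  a^+=-1.9858
step 3: x_pred=-4.8487  r=0.6687  x^+=-4.6334  v^+=-5.0813  a^+=-1.8421
step 4: x_pred=-9.9526  r=6.2426  x^+=-7.9425  v^+=-4.1520  a^+=-0.5011
step 5: x_pred=-11.8822  r=8.0322  x^+=-9.2959  v^+=-1.2741  a^+=1.2243
step 6: x_pred=-9.9467  r=6.4667  x^+=-7.8644  v^+=2.5079  a^+=2.6135
step 7: x_pred=-4.5488  r=5.1288  x^+=-2.8973  v^+=6.9856  a^+=3.7152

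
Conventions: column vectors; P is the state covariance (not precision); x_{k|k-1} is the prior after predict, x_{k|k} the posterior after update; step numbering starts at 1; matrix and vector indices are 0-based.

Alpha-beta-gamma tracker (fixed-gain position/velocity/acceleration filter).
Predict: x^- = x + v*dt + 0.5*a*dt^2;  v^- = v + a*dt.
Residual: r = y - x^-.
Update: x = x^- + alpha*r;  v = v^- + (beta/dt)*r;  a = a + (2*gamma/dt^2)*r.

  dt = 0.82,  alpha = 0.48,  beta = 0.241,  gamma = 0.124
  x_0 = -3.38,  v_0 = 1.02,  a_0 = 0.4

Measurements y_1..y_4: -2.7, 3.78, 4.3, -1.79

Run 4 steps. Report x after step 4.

x_post = 3.8274

step 1: x_pred=-2.4091  r=-0.2909  x^+=-2.5487  v^+=1.2625  a^+=0.2927
step 2: x_pred=-1.4151  r=5.1951  x^+=1.0786  v^+=3.0294  a^+=2.2088
step 3: x_pred=4.3053  r=-0.0053  x^+=4.3027  v^+=4.8391  a^+=2.2069
step 4: x_pred=9.0127  r=-10.8027  x^+=3.8274  v^+=3.4737  a^+=-1.7775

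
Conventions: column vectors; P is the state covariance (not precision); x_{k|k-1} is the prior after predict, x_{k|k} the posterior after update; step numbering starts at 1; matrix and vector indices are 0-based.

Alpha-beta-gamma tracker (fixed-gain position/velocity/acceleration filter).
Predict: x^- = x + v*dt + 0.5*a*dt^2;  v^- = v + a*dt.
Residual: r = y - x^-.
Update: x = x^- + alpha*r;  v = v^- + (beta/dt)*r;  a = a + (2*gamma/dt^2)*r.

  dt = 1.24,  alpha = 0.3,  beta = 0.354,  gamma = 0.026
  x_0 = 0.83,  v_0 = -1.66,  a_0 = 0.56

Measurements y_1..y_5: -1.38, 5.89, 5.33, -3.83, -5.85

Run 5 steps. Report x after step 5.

step 1: x_pred=-0.7979  r=-0.5821  x^+=-0.9725  v^+=-1.1318  a^+=0.5403
step 2: x_pred=-1.9605  r=7.8505  x^+=0.3946  v^+=1.7794  a^+=0.8058
step 3: x_pred=3.2206  r=2.1094  x^+=3.8534  v^+=3.3808  a^+=0.8771
step 4: x_pred=8.7200  r=-12.5500  x^+=4.9550  v^+=0.8857  a^+=0.4527
step 5: x_pred=6.4012  r=-12.2512  x^+=2.7259  v^+=-2.0505  a^+=0.0384

x_post = 2.7259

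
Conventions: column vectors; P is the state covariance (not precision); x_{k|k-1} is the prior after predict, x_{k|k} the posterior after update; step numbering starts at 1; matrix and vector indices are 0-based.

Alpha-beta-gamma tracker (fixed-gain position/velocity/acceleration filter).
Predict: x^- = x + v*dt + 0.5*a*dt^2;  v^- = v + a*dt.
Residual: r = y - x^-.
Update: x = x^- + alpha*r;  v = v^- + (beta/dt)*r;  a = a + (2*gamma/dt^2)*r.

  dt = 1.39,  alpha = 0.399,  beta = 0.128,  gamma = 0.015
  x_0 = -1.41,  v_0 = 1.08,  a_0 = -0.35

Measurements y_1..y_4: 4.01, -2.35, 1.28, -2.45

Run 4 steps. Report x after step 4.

step 1: x_pred=-0.2469  r=4.2569  x^+=1.4516  v^+=0.9855  a^+=-0.2839
step 2: x_pred=2.5472  r=-4.8972  x^+=0.5932  v^+=0.1399  a^+=-0.3599
step 3: x_pred=0.4400  r=0.8400  x^+=0.7751  v^+=-0.2830  a^+=-0.3469
step 4: x_pred=0.0466  r=-2.4966  x^+=-0.9496  v^+=-0.9951  a^+=-0.3857

x_post = -0.9496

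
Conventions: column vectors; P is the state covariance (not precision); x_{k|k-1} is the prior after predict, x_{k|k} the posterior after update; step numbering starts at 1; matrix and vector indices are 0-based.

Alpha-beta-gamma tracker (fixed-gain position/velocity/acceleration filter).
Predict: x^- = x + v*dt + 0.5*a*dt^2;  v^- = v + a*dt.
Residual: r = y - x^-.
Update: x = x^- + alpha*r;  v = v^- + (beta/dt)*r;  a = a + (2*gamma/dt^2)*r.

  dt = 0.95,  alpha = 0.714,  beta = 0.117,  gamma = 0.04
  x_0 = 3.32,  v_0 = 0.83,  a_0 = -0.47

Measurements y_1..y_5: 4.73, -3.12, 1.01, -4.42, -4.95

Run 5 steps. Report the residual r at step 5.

step 1: x_pred=3.8964  r=0.8336  x^+=4.4916  v^+=0.4862  a^+=-0.3961
step 2: x_pred=4.7747  r=-7.8947  x^+=-0.8621  v^+=-0.8624  a^+=-1.0959
step 3: x_pred=-2.1760  r=3.1860  x^+=0.0988  v^+=-1.5112  a^+=-0.8135
step 4: x_pred=-1.7039  r=-2.7161  x^+=-3.6432  v^+=-2.6185  a^+=-1.0543
step 5: x_pred=-6.6065  r=1.6565  x^+=-5.4238  v^+=-3.4161  a^+=-0.9074

resid = 1.6565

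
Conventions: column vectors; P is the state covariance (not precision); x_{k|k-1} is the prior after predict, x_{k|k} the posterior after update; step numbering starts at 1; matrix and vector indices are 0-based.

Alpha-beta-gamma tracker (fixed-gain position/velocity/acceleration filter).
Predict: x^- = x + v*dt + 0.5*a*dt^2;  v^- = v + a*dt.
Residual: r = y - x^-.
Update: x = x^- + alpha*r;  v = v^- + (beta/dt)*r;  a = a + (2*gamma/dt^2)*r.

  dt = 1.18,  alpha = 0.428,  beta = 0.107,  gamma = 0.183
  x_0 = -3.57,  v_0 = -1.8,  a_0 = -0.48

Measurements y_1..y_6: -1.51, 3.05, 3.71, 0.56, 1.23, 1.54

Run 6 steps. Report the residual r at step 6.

resid = -17.1765

step 1: x_pred=-6.0282  r=4.5182  x^+=-4.0944  v^+=-1.9567  a^+=0.7076
step 2: x_pred=-5.9107  r=8.9607  x^+=-2.0755  v^+=-0.3092  a^+=3.0630
step 3: x_pred=-0.3079  r=4.0179  x^+=1.4118  v^+=3.6695  a^+=4.1191
step 4: x_pred=8.6095  r=-8.0495  x^+=5.1643  v^+=7.8001  a^+=2.0032
step 5: x_pred=15.7631  r=-14.5331  x^+=9.5429  v^+=8.8461  a^+=-1.8169
step 6: x_pred=18.7165  r=-17.1765  x^+=11.3649  v^+=5.1447  a^+=-6.3318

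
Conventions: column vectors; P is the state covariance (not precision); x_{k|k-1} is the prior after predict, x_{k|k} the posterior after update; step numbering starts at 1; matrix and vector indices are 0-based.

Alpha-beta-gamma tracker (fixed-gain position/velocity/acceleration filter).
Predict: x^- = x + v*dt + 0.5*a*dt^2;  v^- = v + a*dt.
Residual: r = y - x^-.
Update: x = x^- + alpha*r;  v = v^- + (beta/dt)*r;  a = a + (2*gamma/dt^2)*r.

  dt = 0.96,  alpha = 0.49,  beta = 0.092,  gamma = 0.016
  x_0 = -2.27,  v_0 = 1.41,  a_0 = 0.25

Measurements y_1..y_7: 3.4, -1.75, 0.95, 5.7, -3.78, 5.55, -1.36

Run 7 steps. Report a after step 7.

step 1: x_pred=-0.8012  r=4.2012  x^+=1.2574  v^+=2.0526  a^+=0.3959
step 2: x_pred=3.4103  r=-5.1603  x^+=0.8818  v^+=1.9381  a^+=0.2167
step 3: x_pred=2.8422  r=-1.8922  x^+=1.9150  v^+=1.9648  a^+=0.1510
step 4: x_pred=3.8708  r=1.8292  x^+=4.7671  v^+=2.2851  a^+=0.2145
step 5: x_pred=7.0596  r=-10.8396  x^+=1.7482  v^+=1.4522  a^+=-0.1619
step 6: x_pred=3.0677  r=2.4823  x^+=4.2840  v^+=1.5347  a^+=-0.0757
step 7: x_pred=5.7225  r=-7.0825  x^+=2.2521  v^+=0.7833  a^+=-0.3216

a_post = -0.3216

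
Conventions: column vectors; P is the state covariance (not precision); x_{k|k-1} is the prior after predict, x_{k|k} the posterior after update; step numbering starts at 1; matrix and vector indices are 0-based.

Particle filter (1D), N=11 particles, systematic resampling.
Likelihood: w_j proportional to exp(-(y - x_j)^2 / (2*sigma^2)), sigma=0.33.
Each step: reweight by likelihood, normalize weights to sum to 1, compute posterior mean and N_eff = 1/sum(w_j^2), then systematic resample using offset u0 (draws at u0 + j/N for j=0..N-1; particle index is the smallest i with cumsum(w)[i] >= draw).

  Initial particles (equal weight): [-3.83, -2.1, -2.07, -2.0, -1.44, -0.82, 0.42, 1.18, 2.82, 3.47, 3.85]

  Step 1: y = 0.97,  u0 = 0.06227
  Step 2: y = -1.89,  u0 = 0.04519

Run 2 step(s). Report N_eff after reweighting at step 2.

N_eff = 2.0000

step 1: w=[0.0000, 0.0000, 0.0000, 0.0000, 0.0000, 0.0000, 0.2339, 0.7661, 0.0000, 0.0000, 0.0000]  mean=1.0022  Neff=1.5586  idx=[6, 6, 7, 7, 7, 7, 7, 7, 7, 7, 7]
step 2: w=[0.5000, 0.5000, 0.0000, 0.0000, 0.0000, 0.0000, 0.0000, 0.0000, 0.0000, 0.0000, 0.0000]  mean=0.4200  Neff=2.0000  idx=[0, 0, 0, 0, 0, 0, 1, 1, 1, 1, 1]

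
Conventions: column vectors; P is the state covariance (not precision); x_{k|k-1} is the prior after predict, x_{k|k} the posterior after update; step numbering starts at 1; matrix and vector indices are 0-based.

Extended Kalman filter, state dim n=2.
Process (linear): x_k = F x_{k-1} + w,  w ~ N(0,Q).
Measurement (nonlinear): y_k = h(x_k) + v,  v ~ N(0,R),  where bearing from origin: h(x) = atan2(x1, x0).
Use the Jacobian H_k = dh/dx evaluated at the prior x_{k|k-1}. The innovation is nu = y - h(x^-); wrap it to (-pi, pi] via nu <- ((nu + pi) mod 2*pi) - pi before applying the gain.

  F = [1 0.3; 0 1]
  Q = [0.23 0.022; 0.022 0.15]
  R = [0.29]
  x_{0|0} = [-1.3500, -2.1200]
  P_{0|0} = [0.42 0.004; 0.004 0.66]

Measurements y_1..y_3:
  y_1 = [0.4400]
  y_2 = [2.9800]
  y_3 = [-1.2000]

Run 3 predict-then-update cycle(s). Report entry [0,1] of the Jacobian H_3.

H_jac[0,1] = -0.1580

step 1: x^-=[-1.9860, -2.1200]  P^-=[0.7118 0.2240; 0.2240 0.8100]  H_jac=[0.2512 -0.2353]  S=[0.3533]  K=[0.3569; -0.3803]  nu=[2.7636]  x^+=[-0.9996, -3.1710]  P^+=[0.6668 0.2720; 0.2720 0.7589]
step 2: x^-=[-1.9509, -3.1710]  P^-=[1.1283 0.5216; 0.5216 0.9089]  H_jac=[0.2288 -0.1407]  S=[0.3335]  K=[0.5539; -0.0258]  nu=[-1.1808]  x^+=[-2.6049, -3.1405]  P^+=[1.0260 0.5264; 0.5264 0.9087]
step 3: x^-=[-3.5471, -3.1405]  P^-=[1.6536 0.8210; 0.8210 1.0587]  H_jac=[0.1399 -0.1580]  S=[0.3125]  K=[0.3252; -0.1678]  nu=[1.2169]  x^+=[-3.1513, -3.3447]  P^+=[1.6205 0.8380; 0.8380 1.0499]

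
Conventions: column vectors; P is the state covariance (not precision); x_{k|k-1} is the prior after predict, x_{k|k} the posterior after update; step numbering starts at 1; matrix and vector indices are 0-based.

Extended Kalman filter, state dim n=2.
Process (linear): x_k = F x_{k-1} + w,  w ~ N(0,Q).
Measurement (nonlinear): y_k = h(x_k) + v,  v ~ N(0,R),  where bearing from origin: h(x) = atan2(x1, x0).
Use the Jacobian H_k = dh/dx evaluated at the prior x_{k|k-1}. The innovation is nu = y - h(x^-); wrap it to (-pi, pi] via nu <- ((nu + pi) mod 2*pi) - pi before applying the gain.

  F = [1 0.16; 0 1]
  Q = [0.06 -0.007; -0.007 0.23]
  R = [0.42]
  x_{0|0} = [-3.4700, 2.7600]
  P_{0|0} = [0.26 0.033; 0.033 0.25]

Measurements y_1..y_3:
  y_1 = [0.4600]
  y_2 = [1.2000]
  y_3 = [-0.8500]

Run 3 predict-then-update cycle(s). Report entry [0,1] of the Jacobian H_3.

step 1: x^-=[-3.0284, 2.7600]  P^-=[0.3370 0.0660; 0.0660 0.4800]  H_jac=[-0.1644 -0.1804]  S=[0.4486]  K=[-0.1500; -0.2172]  nu=[-1.9425]  x^+=[-2.7370, 3.1819]  P^+=[0.3269 0.0514; 0.0514 0.4588]
step 2: x^-=[-2.2279, 3.1819]  P^-=[0.4151 0.1178; 0.1178 0.6888]  H_jac=[-0.2109 -0.1477]  S=[0.4608]  K=[-0.2277; -0.2746]  nu=[-0.9816]  x^+=[-2.0044, 3.4515]  P^+=[0.3912 0.0890; 0.0890 0.6541]
step 3: x^-=[-1.4522, 3.4515]  P^-=[0.4964 0.1866; 0.1866 0.8841]  H_jac=[-0.2462 -0.1036]  S=[0.4691]  K=[-0.3017; -0.2931]  nu=[-2.8190]  x^+=[-0.6017, 4.2778]  P^+=[0.4537 0.1452; 0.1452 0.8438]

H_jac[0,1] = -0.1036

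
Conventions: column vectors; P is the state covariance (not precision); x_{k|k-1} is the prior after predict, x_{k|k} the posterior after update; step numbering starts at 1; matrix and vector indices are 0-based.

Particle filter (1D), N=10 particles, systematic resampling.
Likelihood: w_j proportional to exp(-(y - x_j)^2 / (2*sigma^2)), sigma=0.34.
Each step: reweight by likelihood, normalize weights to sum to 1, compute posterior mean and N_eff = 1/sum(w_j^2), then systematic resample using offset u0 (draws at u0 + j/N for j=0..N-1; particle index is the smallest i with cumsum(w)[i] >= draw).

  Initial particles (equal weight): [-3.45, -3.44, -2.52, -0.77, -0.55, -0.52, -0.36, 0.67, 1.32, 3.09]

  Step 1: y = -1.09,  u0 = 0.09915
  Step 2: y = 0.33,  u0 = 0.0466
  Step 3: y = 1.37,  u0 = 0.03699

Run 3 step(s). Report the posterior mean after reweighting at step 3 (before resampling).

step 1: w=[0.0000, 0.0000, 0.0001, 0.5054, 0.2230, 0.1930, 0.0785, 0.0000, 0.0000, 0.0000]  mean=-0.6407  Neff=2.8691  idx=[3, 3, 3, 3, 3, 4, 4, 5, 5, 6]
step 2: w=[0.0171, 0.0171, 0.0171, 0.0171, 0.0171, 0.1124, 0.1124, 0.1407, 0.1407, 0.4084]  mean=-0.4827  Neff=4.2897  idx=[2, 5, 6, 7, 7, 8, 9, 9, 9, 9]
step 3: w=[0.0002, 0.0115, 0.0115, 0.0188, 0.0188, 0.0188, 0.2301, 0.2301, 0.2301, 0.2301]  mean=-0.3735  Neff=4.6919  idx=[3, 6, 6, 7, 7, 7, 8, 8, 9, 9]

post_mean = -0.3735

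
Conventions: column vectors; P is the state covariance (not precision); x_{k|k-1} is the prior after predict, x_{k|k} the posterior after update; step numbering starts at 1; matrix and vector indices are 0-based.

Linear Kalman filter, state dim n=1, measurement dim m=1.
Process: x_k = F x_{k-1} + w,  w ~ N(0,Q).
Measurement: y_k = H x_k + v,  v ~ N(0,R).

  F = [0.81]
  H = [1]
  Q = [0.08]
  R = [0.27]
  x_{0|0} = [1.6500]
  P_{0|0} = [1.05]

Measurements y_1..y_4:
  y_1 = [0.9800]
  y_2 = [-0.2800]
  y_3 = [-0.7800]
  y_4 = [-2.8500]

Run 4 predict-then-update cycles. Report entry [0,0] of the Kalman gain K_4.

K[0,0] = 0.3499

step 1: x^-=[1.3365]  P^-=[0.7689]  S=[1.0389]  K=[0.7401]  nu=[-0.3565]  x^+=[1.0727]  P^+=[0.1998]
step 2: x^-=[0.8688]  P^-=[0.2111]  S=[0.4811]  K=[0.4388]  nu=[-1.1488]  x^+=[0.3647]  P^+=[0.1185]
step 3: x^-=[0.2954]  P^-=[0.1577]  S=[0.4277]  K=[0.3688]  nu=[-1.0754]  x^+=[-0.1011]  P^+=[0.0996]
step 4: x^-=[-0.0819]  P^-=[0.1453]  S=[0.4153]  K=[0.3499]  nu=[-2.7681]  x^+=[-1.0505]  P^+=[0.0945]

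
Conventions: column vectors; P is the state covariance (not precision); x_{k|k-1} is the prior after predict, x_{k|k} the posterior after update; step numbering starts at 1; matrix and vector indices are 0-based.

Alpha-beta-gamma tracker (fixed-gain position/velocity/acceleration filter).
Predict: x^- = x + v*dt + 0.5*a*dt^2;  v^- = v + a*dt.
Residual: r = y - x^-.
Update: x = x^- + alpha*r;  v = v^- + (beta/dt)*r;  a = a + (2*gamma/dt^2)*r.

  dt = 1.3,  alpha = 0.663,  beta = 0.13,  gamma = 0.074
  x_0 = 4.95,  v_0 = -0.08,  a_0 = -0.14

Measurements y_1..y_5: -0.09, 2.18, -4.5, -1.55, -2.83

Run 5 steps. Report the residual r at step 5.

step 1: x_pred=4.7277  r=-4.8177  x^+=1.5336  v^+=-0.7438  a^+=-0.5619
step 2: x_pred=0.0919  r=2.0881  x^+=1.4763  v^+=-1.2654  a^+=-0.3790
step 3: x_pred=-0.4891  r=-4.0109  x^+=-3.1483  v^+=-2.1593  a^+=-0.7303
step 4: x_pred=-6.5725  r=5.0225  x^+=-3.2426  v^+=-2.6064  a^+=-0.2905
step 5: x_pred=-6.8763  r=4.0463  x^+=-4.1936  v^+=-2.5794  a^+=0.0639

resid = 4.0463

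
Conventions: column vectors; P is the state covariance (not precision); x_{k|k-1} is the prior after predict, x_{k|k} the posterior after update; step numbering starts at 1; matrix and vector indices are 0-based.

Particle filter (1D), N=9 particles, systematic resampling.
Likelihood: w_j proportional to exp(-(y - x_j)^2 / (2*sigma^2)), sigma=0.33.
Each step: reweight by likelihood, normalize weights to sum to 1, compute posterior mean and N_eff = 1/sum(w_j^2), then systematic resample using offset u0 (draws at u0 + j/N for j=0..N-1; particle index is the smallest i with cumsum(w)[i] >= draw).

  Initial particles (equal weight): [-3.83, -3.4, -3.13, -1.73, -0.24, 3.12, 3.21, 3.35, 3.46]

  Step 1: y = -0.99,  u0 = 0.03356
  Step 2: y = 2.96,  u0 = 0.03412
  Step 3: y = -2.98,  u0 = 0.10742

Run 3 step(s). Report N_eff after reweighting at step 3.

step 1: w=[0.0000, 0.0000, 0.0000, 0.5171, 0.4829, 0.0000, 0.0000, 0.0000, 0.0000]  mean=-1.0105  Neff=1.9977  idx=[3, 3, 3, 3, 3, 4, 4, 4, 4]
step 2: w=[0.0000, 0.0000, 0.0000, 0.0000, 0.0000, 0.2500, 0.2500, 0.2500, 0.2500]  mean=-0.2400  Neff=4.0000  idx=[5, 5, 6, 6, 6, 7, 7, 8, 8]
step 3: w=[0.1111, 0.1111, 0.1111, 0.1111, 0.1111, 0.1111, 0.1111, 0.1111, 0.1111]  mean=-0.2400  Neff=9.0000  idx=[0, 1, 2, 3, 4, 5, 6, 7, 8]

N_eff = 9.0000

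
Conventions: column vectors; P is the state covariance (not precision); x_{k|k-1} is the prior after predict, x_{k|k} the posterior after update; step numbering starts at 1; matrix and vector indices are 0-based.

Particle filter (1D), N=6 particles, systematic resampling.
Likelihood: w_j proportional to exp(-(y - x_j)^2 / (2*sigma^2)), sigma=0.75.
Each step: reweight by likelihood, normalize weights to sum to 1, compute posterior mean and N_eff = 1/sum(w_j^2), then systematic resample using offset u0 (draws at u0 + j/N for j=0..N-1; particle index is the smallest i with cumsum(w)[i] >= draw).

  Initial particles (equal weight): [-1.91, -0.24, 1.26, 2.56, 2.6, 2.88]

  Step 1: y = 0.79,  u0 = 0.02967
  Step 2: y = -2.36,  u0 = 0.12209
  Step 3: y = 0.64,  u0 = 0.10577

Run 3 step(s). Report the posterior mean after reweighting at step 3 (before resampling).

post_mean = -0.2400

step 1: w=[0.0011, 0.2886, 0.6090, 0.0458, 0.0403, 0.0153]  mean=0.9617  Neff=2.1831  idx=[1, 1, 2, 2, 2, 2]
step 2: w=[0.4995, 0.4995, 0.0002, 0.0002, 0.0002, 0.0002]  mean=-0.2386  Neff=2.0038  idx=[0, 0, 0, 1, 1, 1]
step 3: w=[0.1667, 0.1667, 0.1667, 0.1667, 0.1667, 0.1667]  mean=-0.2400  Neff=6.0000  idx=[0, 1, 2, 3, 4, 5]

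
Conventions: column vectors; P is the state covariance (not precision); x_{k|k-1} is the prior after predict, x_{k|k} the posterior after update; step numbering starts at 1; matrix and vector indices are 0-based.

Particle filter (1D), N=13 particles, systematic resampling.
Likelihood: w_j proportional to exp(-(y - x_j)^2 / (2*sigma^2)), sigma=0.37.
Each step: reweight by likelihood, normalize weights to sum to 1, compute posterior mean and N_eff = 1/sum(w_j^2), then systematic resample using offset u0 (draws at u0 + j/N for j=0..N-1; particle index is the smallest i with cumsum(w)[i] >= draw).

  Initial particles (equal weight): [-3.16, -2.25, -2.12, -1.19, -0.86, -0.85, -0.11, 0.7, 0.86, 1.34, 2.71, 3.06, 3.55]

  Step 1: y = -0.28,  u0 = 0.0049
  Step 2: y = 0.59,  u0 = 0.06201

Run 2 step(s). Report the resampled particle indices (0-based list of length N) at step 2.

step 1: w=[0.0000, 0.0000, 0.0000, 0.0307, 0.1847, 0.1926, 0.5677, 0.0189, 0.0055, 0.0000, 0.0000, 0.0000, 0.0000]  mean=-0.4034  Neff=2.5331  idx=[3, 4, 4, 5, 5, 5, 6, 6, 6, 6, 6, 6, 6]
step 2: w=[0.0000, 0.0004, 0.0004, 0.0004, 0.0004, 0.0004, 0.1426, 0.1426, 0.1426, 0.1426, 0.1426, 0.1426, 0.1426]  mean=-0.1116  Neff=7.0296  idx=[6, 6, 7, 8, 8, 9, 9, 10, 10, 11, 11, 12, 12]

resampled_idx = [6, 6, 7, 8, 8, 9, 9, 10, 10, 11, 11, 12, 12]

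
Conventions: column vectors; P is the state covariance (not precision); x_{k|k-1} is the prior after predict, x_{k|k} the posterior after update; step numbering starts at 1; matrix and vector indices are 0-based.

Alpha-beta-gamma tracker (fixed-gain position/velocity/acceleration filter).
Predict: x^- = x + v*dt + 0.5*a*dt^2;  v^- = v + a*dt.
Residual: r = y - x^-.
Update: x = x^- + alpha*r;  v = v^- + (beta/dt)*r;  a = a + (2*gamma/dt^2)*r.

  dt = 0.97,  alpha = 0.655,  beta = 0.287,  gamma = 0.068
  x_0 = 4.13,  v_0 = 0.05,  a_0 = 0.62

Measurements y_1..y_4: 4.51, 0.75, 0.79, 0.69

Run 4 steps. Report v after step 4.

step 1: x_pred=4.4702  r=0.0398  x^+=4.4963  v^+=0.6632  a^+=0.6258
step 2: x_pred=5.4339  r=-4.6839  x^+=2.3660  v^+=-0.1157  a^+=-0.0513
step 3: x_pred=2.2296  r=-1.4396  x^+=1.2867  v^+=-0.5914  a^+=-0.2594
step 4: x_pred=0.5910  r=0.0990  x^+=0.6558  v^+=-0.8137  a^+=-0.2450

v_post = -0.8137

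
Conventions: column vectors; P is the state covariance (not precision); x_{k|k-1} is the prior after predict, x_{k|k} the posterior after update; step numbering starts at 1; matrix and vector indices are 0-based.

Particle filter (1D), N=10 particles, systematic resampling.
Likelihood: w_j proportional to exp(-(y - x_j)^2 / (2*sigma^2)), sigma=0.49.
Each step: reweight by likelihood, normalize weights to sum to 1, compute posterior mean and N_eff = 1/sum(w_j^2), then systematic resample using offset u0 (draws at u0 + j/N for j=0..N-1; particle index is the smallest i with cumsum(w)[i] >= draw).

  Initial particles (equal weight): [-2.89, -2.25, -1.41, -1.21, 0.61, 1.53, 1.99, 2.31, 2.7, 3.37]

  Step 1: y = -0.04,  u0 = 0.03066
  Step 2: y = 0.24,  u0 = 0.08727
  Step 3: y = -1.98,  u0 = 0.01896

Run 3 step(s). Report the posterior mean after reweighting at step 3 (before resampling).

step 1: w=[0.0000, 0.0001, 0.0402, 0.1159, 0.8316, 0.0118, 0.0004, 0.0000, 0.0000, 0.0000]  mean=0.3291  Neff=1.4149  idx=[2, 3, 4, 4, 4, 4, 4, 4, 4, 4]
step 2: w=[0.0006, 0.0021, 0.1247, 0.1247, 0.1247, 0.1247, 0.1247, 0.1247, 0.1247, 0.1247]  mean=0.6051  Neff=8.0423  idx=[2, 3, 4, 5, 5, 6, 7, 8, 9, 9]
step 3: w=[0.1000, 0.1000, 0.1000, 0.1000, 0.1000, 0.1000, 0.1000, 0.1000, 0.1000, 0.1000]  mean=0.6100  Neff=10.0000  idx=[0, 1, 2, 3, 4, 5, 6, 7, 8, 9]

post_mean = 0.6100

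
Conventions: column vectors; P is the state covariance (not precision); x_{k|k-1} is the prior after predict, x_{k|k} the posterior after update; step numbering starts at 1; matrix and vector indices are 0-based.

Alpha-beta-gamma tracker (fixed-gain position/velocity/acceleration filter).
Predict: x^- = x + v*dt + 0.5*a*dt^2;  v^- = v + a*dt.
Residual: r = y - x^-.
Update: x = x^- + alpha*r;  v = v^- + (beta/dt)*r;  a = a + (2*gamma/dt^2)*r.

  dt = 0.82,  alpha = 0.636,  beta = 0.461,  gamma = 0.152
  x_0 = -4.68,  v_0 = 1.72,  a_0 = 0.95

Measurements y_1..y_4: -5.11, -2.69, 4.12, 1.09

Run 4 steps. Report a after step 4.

a_post = 0.0833

step 1: x_pred=-2.9502  r=-2.1598  x^+=-4.3238  v^+=1.2848  a^+=-0.0265
step 2: x_pred=-3.2792  r=0.5892  x^+=-2.9045  v^+=1.5943  a^+=0.2399
step 3: x_pred=-1.5165  r=5.6365  x^+=2.0683  v^+=4.9599  a^+=2.7882
step 4: x_pred=7.0728  r=-5.9828  x^+=3.2677  v^+=3.8827  a^+=0.0833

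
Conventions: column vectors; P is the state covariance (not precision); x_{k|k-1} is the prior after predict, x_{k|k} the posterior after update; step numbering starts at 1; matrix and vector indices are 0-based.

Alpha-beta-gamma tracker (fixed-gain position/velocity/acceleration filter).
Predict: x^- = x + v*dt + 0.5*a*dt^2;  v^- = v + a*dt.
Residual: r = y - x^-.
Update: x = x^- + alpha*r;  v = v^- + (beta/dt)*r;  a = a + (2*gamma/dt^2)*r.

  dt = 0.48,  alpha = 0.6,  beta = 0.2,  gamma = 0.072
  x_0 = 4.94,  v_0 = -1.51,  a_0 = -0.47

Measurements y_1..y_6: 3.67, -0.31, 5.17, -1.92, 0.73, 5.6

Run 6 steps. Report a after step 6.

step 1: x_pred=4.1611  r=-0.4911  x^+=3.8664  v^+=-1.9402  a^+=-0.7769
step 2: x_pred=2.8456  r=-3.1556  x^+=0.9522  v^+=-3.6280  a^+=-2.7492
step 3: x_pred=-1.1059  r=6.2759  x^+=2.6596  v^+=-2.3326  a^+=1.1733
step 4: x_pred=1.6751  r=-3.5951  x^+=-0.4819  v^+=-3.2674  a^+=-1.0737
step 5: x_pred=-2.1740  r=2.9040  x^+=-0.4316  v^+=-2.5728  a^+=0.7413
step 6: x_pred=-1.5812  r=7.1812  x^+=2.7275  v^+=0.7751  a^+=5.2295

a_post = 5.2295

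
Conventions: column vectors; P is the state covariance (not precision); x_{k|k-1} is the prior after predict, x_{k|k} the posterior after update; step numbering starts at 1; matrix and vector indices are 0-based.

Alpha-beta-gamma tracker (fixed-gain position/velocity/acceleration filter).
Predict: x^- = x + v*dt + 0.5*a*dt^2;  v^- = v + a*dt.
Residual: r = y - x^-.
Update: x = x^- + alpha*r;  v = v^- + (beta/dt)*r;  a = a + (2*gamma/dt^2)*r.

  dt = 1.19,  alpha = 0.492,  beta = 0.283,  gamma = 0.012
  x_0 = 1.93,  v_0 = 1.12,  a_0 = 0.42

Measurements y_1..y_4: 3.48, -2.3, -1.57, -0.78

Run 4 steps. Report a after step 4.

step 1: x_pred=3.5602  r=-0.0802  x^+=3.5207  v^+=1.6007  a^+=0.4186
step 2: x_pred=5.7220  r=-8.0220  x^+=1.7752  v^+=0.1912  a^+=0.2827
step 3: x_pred=2.2028  r=-3.7728  x^+=0.3466  v^+=-0.3697  a^+=0.2187
step 4: x_pred=0.0616  r=-0.8416  x^+=-0.3525  v^+=-0.3095  a^+=0.2045

a_post = 0.2045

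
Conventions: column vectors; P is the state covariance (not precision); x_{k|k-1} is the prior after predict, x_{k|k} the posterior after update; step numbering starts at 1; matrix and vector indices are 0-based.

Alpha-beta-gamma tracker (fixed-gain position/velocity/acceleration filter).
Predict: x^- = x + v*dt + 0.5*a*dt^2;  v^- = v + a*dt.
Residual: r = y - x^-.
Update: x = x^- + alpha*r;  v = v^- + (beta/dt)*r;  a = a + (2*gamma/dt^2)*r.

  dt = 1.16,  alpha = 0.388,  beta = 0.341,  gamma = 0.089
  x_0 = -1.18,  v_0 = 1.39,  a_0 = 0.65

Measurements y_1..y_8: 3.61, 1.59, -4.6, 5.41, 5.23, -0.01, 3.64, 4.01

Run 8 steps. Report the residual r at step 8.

step 1: x_pred=0.8697  r=2.7403  x^+=1.9329  v^+=2.9495  a^+=1.0125
step 2: x_pred=6.0356  r=-4.4456  x^+=4.3107  v^+=2.8172  a^+=0.4244
step 3: x_pred=7.8642  r=-12.4642  x^+=3.0281  v^+=-0.3545  a^+=-1.2244
step 4: x_pred=1.7930  r=3.6170  x^+=3.1964  v^+=-0.7116  a^+=-0.7459
step 5: x_pred=1.8691  r=3.3609  x^+=3.1731  v^+=-0.5889  a^+=-0.3013
step 6: x_pred=2.2873  r=-2.2973  x^+=1.3960  v^+=-1.6138  a^+=-0.6052
step 7: x_pred=-0.8832  r=4.5232  x^+=0.8718  v^+=-0.9862  a^+=-0.0069
step 8: x_pred=-0.2768  r=4.2868  x^+=1.3865  v^+=0.2660  a^+=0.5602

resid = 4.2868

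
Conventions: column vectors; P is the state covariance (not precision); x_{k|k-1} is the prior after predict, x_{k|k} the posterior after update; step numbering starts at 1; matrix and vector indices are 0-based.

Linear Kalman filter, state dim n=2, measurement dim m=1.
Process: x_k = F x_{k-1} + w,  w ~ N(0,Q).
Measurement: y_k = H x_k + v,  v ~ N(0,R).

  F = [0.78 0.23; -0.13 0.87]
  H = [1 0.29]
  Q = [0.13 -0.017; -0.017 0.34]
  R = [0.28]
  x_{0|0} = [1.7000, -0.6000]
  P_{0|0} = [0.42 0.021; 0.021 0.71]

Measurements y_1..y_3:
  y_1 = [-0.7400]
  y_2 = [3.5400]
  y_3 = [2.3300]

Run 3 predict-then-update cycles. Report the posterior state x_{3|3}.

x_post = [1.6908, 0.8986]

step 1: x^-=[1.1880, -0.7430]  P^-=[0.4306 0.0961; 0.0961 0.8797]  S=[0.8403]  K=[0.5456; 0.4180]  nu=[-1.7125]  x^+=[0.2536, -1.4588]  P^+=[0.1805 -0.0955; -0.0955 0.7329]
step 2: x^-=[-0.1377, -1.3021]  P^-=[0.2443 0.0494; 0.0494 0.9194]  S=[0.6303]  K=[0.4103; 0.5014]  nu=[4.0553]  x^+=[1.5263, 0.7313]  P^+=[0.1382 -0.0803; -0.0803 0.7610]
step 3: x^-=[1.3587, 0.4378]  P^-=[0.2255 0.0692; 0.0692 0.9365]  S=[0.6244]  K=[0.3933; 0.5457]  nu=[0.8443]  x^+=[1.6908, 0.8986]  P^+=[0.1289 -0.0648; -0.0648 0.7505]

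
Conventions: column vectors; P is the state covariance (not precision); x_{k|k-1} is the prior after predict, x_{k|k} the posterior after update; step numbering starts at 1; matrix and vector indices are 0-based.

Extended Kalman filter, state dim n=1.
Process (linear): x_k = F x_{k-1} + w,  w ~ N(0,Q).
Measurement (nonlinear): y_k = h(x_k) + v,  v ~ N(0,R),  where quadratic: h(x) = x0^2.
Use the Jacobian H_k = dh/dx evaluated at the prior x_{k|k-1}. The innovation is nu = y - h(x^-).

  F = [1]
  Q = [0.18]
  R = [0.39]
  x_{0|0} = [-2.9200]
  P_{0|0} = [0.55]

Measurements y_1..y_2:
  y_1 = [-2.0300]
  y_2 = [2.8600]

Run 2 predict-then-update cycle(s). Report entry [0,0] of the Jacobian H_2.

H_jac[0,0] = -2.2806

step 1: x^-=[-2.9200]  P^-=[0.7300]  H_jac=[-5.8400]  S=[25.2871]  K=[-0.1686]  nu=[-10.5564]  x^+=[-1.1403]  P^+=[0.0113]
step 2: x^-=[-1.1403]  P^-=[0.1913]  H_jac=[-2.2806]  S=[1.3847]  K=[-0.3150]  nu=[1.5598]  x^+=[-1.6316]  P^+=[0.0539]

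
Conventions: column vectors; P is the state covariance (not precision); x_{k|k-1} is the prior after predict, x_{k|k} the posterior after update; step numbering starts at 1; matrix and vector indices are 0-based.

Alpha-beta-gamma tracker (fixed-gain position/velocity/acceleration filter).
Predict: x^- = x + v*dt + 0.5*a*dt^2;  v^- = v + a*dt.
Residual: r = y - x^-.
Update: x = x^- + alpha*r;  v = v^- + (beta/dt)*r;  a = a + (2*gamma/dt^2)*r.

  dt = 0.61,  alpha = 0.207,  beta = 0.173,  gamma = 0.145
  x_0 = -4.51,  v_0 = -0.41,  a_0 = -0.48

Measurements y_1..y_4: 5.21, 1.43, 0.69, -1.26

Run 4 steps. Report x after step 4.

x_post = 9.5356

step 1: x_pred=-4.8494  r=10.0594  x^+=-2.7671  v^+=2.1501  a^+=7.3599
step 2: x_pred=-0.0862  r=1.5162  x^+=0.2276  v^+=7.0697  a^+=8.5416
step 3: x_pred=6.1293  r=-5.4393  x^+=5.0034  v^+=10.7374  a^+=4.3024
step 4: x_pred=12.3536  r=-13.6136  x^+=9.5356  v^+=9.5010  a^+=-6.3075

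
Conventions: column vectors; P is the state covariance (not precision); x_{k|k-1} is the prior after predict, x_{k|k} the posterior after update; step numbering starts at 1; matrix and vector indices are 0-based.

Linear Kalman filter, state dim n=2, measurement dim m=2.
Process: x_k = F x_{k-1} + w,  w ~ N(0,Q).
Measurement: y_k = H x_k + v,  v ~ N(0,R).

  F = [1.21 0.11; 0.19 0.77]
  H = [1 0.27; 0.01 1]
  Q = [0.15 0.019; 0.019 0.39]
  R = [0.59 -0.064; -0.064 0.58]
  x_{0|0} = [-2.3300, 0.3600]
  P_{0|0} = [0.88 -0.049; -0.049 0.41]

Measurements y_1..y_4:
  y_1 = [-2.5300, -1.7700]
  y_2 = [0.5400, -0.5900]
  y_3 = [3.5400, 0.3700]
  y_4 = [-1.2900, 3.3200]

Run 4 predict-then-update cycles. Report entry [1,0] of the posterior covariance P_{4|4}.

P_post[1,0] = -0.0323

step 1: x^-=[-2.7797, -0.1655]  P^-=[1.4303 0.2094; 0.2094 0.6505]  S=[2.1808 0.3359; 0.3359 1.2348]  K=[0.6825 -0.0045; 0.0993 0.5015]  nu=[0.2944, -1.5767]  x^+=[-2.5717, -0.9270]  P^+=[0.4166 -0.0505; -0.0505 0.2850]
step 2: x^-=[-3.2137, -1.2024]  P^-=[0.7499 0.0908; 0.0908 0.5593]  S=[1.4298 0.1856; 0.1856 1.1411]  K=[0.5419 -0.0020; 0.1077 0.4734]  nu=[4.0783, 0.6445]  x^+=[-1.0048, -0.4580]  P^+=[0.3304 -0.0391; -0.0391 0.2680]
step 3: x^-=[-1.2662, -0.5436]  P^-=[0.6266 0.0804; 0.0804 0.5494]  S=[1.3001 0.1712; 0.1712 1.1311]  K=[0.4985 0.0012; 0.1142 0.4692]  nu=[4.9530, 0.9263]  x^+=[1.2040, 0.4564]  P^+=[0.3033 -0.0343; -0.0343 0.2652]
step 4: x^-=[1.5071, 0.5802]  P^-=[0.5882 0.0785; 0.0785 0.5481]  S=[1.2605 0.1686; 0.1686 1.1298]  K=[0.4831 0.0026; 0.1171 0.4684]  nu=[-2.9537, 2.7248]  x^+=[0.0874, 1.5107]  P^+=[0.2936 -0.0323; -0.0323 0.2645]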